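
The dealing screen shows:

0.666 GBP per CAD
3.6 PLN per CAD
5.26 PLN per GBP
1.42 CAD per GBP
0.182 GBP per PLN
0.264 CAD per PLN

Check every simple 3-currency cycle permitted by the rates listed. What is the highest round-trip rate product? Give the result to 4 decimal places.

0.9304

PLN→GBP→CAD→PLN: 0.182 × 1.42 × 3.6 = 0.93038
PLN→CAD→GBP→PLN: 0.264 × 0.666 × 5.26 = 0.92483
Maximum is PLN→GBP→CAD→PLN at 0.9304; no arbitrage — every cycle loses value.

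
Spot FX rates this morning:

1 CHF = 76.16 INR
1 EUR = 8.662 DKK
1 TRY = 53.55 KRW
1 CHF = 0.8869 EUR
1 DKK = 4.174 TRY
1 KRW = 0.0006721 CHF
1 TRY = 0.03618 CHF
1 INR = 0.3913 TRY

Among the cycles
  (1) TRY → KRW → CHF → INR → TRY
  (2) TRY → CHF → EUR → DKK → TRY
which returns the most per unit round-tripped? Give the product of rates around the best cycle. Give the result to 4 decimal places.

(1) 53.55 × 0.0006721 × 76.16 × 0.3913 = 1.07258
(2) 0.03618 × 0.8869 × 8.662 × 4.174 = 1.16015
Highest is cycle (2) at 1.1601 (>1, arbitrage).

1.1601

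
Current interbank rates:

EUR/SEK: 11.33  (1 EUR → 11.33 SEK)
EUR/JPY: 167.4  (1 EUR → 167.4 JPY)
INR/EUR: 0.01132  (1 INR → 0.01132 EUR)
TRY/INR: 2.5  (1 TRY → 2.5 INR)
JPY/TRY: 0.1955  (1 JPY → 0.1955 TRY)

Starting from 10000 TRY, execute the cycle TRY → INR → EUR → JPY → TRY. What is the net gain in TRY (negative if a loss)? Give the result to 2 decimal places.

10000 TRY × 2.5 = 25000 INR
25000 INR × 0.01132 = 283 EUR
283 EUR × 167.4 = 47374.2 JPY
47374.2 JPY × 0.1955 = 9261.6561 TRY
Net change: 9261.6561 − 10000 = -738.3439 TRY

-738.34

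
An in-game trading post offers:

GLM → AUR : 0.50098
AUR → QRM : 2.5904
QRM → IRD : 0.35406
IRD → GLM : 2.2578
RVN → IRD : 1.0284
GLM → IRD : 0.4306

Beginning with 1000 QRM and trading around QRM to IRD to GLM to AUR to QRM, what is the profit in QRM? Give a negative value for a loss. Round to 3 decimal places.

1000 QRM × 0.35406 = 354.06 IRD
354.06 IRD × 2.2578 = 799.396668 GLM
799.396668 GLM × 0.50098 = 400.48174273464 AUR
400.48174273464 AUR × 2.5904 = 1037.407906379811456 QRM
Net change: 1037.407906379811456 − 1000 = 37.407906379811456 QRM

37.408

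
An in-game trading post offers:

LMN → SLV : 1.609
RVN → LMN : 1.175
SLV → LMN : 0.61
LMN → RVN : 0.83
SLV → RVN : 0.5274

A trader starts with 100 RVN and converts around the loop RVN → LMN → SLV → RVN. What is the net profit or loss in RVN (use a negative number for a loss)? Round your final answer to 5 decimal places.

100 RVN × 1.175 = 117.5 LMN
117.5 LMN × 1.609 = 189.0575 SLV
189.0575 SLV × 0.5274 = 99.7089255 RVN
Net change: 99.7089255 − 100 = -0.2910745 RVN

-0.29107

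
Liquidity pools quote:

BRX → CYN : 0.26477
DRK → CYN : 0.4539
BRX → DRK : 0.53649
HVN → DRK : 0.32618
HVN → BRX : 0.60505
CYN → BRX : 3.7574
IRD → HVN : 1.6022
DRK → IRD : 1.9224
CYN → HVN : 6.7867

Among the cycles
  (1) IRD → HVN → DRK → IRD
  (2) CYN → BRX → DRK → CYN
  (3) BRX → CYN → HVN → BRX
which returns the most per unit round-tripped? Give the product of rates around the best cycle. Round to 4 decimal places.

(1) 1.6022 × 0.32618 × 1.9224 = 1.00466
(2) 3.7574 × 0.53649 × 0.4539 = 0.91498
(3) 0.26477 × 6.7867 × 0.60505 = 1.08722
Highest is cycle (3) at 1.0872 (>1, arbitrage).

1.0872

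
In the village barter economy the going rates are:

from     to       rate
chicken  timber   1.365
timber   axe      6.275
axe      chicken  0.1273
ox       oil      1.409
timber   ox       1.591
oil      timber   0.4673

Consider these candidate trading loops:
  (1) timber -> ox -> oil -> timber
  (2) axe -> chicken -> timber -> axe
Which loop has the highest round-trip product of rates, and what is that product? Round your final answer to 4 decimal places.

1.0904

(1) 1.591 × 1.409 × 0.4673 = 1.04756
(2) 0.1273 × 1.365 × 6.275 = 1.09037
Highest is cycle (2) at 1.0904 (>1, arbitrage).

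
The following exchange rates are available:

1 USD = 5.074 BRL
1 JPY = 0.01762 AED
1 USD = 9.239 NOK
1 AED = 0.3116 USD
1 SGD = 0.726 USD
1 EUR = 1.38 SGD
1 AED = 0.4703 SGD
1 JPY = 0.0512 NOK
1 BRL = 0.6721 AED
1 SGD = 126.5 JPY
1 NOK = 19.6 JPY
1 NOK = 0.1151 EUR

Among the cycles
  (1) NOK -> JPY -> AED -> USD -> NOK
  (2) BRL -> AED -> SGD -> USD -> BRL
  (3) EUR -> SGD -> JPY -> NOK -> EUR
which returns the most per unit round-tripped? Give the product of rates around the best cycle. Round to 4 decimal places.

(1) 19.6 × 0.01762 × 0.3116 × 9.239 = 0.99422
(2) 0.6721 × 0.4703 × 0.726 × 5.074 = 1.16438
(3) 1.38 × 126.5 × 0.0512 × 0.1151 = 1.02876
Highest is cycle (2) at 1.1644 (>1, arbitrage).

1.1644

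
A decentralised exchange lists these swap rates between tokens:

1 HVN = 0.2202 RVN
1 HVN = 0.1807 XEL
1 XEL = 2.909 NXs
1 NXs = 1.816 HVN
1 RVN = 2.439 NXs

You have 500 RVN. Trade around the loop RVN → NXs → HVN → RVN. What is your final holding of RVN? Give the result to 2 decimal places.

500 RVN × 2.439 = 1219.5 NXs
1219.5 NXs × 1.816 = 2214.612 HVN
2214.612 HVN × 0.2202 = 487.6575624 RVN

487.66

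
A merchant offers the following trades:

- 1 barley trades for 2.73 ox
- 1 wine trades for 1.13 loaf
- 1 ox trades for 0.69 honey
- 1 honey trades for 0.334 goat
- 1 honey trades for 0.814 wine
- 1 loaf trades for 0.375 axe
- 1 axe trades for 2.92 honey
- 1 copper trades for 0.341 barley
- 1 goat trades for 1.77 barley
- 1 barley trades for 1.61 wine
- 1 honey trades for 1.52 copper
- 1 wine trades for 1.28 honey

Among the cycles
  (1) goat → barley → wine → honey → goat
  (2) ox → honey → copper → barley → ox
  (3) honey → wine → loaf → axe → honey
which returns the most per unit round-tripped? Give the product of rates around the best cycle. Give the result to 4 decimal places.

1.2183

(1) 1.77 × 1.61 × 1.28 × 0.334 = 1.21830
(2) 0.69 × 1.52 × 0.341 × 2.73 = 0.97636
(3) 0.814 × 1.13 × 0.375 × 2.92 = 1.00720
Highest is cycle (1) at 1.2183 (>1, arbitrage).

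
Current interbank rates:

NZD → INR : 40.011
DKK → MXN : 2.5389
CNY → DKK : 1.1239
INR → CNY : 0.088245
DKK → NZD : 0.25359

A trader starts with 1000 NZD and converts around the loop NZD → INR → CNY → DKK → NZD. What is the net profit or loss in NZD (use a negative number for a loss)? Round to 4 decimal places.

1000 NZD × 40.011 = 40011 INR
40011 INR × 0.088245 = 3530.770695 CNY
3530.770695 CNY × 1.1239 = 3968.2331841105 DKK
3968.2331841105 DKK × 0.25359 = 1006.304253158581695 NZD
Net change: 1006.304253158581695 − 1000 = 6.304253158581695 NZD

6.3043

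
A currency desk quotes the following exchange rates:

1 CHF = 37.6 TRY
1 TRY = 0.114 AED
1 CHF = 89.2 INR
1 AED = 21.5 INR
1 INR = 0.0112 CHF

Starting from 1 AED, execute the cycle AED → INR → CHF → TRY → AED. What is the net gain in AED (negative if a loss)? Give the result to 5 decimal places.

0.03217

1 AED × 21.5 = 21.5 INR
21.5 INR × 0.0112 = 0.2408 CHF
0.2408 CHF × 37.6 = 9.05408 TRY
9.05408 TRY × 0.114 = 1.03216512 AED
Net change: 1.03216512 − 1 = 0.03216512 AED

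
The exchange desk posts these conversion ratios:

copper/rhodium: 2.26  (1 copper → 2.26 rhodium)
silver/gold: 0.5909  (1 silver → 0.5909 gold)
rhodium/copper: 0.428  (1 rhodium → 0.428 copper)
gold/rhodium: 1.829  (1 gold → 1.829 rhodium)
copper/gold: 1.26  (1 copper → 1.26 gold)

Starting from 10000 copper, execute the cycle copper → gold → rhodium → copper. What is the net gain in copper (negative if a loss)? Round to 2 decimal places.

10000 copper × 1.26 = 12600 gold
12600 gold × 1.829 = 23045.4 rhodium
23045.4 rhodium × 0.428 = 9863.4312 copper
Net change: 9863.4312 − 10000 = -136.5688 copper

-136.57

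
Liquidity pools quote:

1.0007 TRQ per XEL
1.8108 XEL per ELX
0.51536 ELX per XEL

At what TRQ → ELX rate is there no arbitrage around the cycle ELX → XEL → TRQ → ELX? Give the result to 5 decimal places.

0.55186

Known legs of the cycle: 1.8108 × 1.0007 = 1.81206756
For no arbitrage the full-cycle product must be 1, so the missing rate is 1 / 1.81206756 ≈ 0.5518558.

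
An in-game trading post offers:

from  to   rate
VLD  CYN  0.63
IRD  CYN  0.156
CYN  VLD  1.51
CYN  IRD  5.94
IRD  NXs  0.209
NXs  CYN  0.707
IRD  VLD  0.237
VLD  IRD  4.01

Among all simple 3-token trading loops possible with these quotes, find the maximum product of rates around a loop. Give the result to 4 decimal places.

0.9446

VLD→IRD→CYN→VLD: 4.01 × 0.156 × 1.51 = 0.94460
VLD→CYN→IRD→VLD: 0.63 × 5.94 × 0.237 = 0.88690
NXs→CYN→IRD→NXs: 0.707 × 5.94 × 0.209 = 0.87771
Maximum is VLD→IRD→CYN→VLD at 0.9446; no arbitrage — every cycle loses value.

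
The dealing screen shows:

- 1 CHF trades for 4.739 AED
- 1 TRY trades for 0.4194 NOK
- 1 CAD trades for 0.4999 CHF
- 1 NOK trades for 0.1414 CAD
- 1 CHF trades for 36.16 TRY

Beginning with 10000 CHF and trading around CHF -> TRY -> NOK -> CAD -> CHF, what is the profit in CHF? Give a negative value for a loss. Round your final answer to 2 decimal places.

719.87

10000 CHF × 36.16 = 361600 TRY
361600 TRY × 0.4194 = 151655.04 NOK
151655.04 NOK × 0.1414 = 21444.022656 CAD
21444.022656 CAD × 0.4999 = 10719.8669257344 CHF
Net change: 10719.8669257344 − 10000 = 719.8669257344 CHF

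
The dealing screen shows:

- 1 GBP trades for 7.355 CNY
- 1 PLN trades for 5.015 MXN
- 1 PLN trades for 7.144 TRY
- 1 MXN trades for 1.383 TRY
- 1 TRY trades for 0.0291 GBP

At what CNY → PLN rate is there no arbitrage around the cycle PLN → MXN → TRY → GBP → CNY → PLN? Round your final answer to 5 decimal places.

Known legs of the cycle: 5.015 × 1.383 × 0.0291 × 7.355 = 1.4844609702225
For no arbitrage the full-cycle product must be 1, so the missing rate is 1 / 1.4844609702225 ≈ 0.6736452.

0.67365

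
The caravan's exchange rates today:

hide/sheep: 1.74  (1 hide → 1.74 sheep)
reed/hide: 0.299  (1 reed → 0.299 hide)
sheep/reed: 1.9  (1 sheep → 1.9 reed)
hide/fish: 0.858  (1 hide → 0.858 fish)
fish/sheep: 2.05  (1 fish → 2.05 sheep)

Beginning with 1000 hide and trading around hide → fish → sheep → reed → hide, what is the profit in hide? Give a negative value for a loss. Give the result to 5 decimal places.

-0.76891

1000 hide × 0.858 = 858 fish
858 fish × 2.05 = 1758.9 sheep
1758.9 sheep × 1.9 = 3341.91 reed
3341.91 reed × 0.299 = 999.23109 hide
Net change: 999.23109 − 1000 = -0.76891 hide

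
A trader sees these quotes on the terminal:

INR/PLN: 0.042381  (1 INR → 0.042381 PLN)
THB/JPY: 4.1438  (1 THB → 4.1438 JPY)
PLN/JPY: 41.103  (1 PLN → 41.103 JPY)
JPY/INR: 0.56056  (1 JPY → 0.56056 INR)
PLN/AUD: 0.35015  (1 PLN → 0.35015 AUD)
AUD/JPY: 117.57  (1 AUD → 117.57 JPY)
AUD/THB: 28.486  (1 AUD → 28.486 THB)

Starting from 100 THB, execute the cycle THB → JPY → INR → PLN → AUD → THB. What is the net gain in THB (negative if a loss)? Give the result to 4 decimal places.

-1.8076

100 THB × 4.1438 = 414.38 JPY
414.38 JPY × 0.56056 = 232.2848528 INR
232.2848528 INR × 0.042381 = 9.8444643465168 PLN
9.8444643465168 PLN × 0.35015 = 3.44703919093285752 AUD
3.44703919093285752 AUD × 28.486 = 98.19235839291337931472 THB
Net change: 98.19235839291337931472 − 100 = -1.80764160708662068528 THB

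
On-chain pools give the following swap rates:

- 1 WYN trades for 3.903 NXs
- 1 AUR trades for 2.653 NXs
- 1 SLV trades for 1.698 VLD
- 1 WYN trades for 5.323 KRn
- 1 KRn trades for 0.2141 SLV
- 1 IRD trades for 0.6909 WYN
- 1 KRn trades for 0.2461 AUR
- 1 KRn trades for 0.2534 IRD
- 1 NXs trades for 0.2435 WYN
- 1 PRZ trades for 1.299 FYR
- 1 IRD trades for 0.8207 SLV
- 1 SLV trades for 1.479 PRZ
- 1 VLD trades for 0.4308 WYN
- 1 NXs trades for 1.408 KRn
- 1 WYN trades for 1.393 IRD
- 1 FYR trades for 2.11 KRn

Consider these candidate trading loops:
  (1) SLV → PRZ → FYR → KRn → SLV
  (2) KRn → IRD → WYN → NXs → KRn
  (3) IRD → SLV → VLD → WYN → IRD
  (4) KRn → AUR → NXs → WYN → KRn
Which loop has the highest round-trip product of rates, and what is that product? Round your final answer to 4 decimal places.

0.9621

(1) 1.479 × 1.299 × 2.11 × 0.2141 = 0.86791
(2) 0.2534 × 0.6909 × 3.903 × 1.408 = 0.96211
(3) 0.8207 × 1.698 × 0.4308 × 1.393 = 0.83627
(4) 0.2461 × 2.653 × 0.2435 × 5.323 = 0.84626
Highest is cycle (2) at 0.9621 (≤1, no arbitrage).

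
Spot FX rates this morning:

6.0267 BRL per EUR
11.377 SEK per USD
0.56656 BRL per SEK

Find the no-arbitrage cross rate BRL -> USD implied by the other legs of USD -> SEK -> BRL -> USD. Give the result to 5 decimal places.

Known legs of the cycle: 11.377 × 0.56656 = 6.44575312
For no arbitrage the full-cycle product must be 1, so the missing rate is 1 / 6.44575312 ≈ 0.1551409.

0.15514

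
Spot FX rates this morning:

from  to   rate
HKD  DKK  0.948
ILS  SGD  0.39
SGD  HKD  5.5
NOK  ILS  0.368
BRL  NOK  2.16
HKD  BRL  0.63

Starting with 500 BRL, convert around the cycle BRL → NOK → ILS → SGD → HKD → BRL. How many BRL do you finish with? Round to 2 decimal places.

537.08

500 BRL × 2.16 = 1080 NOK
1080 NOK × 0.368 = 397.44 ILS
397.44 ILS × 0.39 = 155.0016 SGD
155.0016 SGD × 5.5 = 852.5088 HKD
852.5088 HKD × 0.63 = 537.080544 BRL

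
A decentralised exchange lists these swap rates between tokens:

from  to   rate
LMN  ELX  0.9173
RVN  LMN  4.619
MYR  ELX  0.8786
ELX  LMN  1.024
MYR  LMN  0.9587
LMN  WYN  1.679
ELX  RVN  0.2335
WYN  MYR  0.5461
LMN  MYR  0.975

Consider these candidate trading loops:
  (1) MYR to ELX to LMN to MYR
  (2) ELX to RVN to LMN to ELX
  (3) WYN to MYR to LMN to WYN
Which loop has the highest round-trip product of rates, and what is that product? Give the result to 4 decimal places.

(1) 0.8786 × 1.024 × 0.975 = 0.87719
(2) 0.2335 × 4.619 × 0.9173 = 0.98934
(3) 0.5461 × 0.9587 × 1.679 = 0.87903
Highest is cycle (2) at 0.9893 (≤1, no arbitrage).

0.9893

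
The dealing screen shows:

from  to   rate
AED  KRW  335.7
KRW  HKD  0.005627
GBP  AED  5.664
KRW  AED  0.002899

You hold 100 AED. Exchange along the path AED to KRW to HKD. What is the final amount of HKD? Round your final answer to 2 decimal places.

100 AED × 335.7 = 33570 KRW
33570 KRW × 0.005627 = 188.89839 HKD

188.90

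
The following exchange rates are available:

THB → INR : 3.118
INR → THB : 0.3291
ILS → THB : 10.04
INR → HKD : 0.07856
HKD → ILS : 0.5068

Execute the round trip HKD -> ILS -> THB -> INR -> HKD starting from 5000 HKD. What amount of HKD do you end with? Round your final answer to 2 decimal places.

6231.86

5000 HKD × 0.5068 = 2534 ILS
2534 ILS × 10.04 = 25441.36 THB
25441.36 THB × 3.118 = 79326.16048 INR
79326.16048 INR × 0.07856 = 6231.8631673088 HKD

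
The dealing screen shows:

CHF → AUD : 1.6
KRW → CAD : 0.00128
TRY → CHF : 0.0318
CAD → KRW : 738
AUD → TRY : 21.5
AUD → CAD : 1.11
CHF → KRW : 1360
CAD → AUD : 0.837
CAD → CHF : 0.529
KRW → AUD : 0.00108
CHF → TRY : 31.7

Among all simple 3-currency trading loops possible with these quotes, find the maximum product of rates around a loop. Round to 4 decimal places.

1.0939

AUD→TRY→CHF→AUD: 21.5 × 0.0318 × 1.6 = 1.09392
AUD→CAD→CHF→AUD: 1.11 × 0.529 × 1.6 = 0.93950
CHF→KRW→CAD→CHF: 1360 × 0.00128 × 0.529 = 0.92088
AUD→CAD→KRW→AUD: 1.11 × 738 × 0.00108 = 0.88471
Maximum is AUD→TRY→CHF→AUD at 1.0939; arbitrage exists.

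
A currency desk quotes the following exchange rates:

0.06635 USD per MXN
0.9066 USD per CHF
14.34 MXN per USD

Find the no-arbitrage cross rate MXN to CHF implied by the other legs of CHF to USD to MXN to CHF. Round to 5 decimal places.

Known legs of the cycle: 0.9066 × 14.34 = 13.000644
For no arbitrage the full-cycle product must be 1, so the missing rate is 1 / 13.000644 ≈ 0.0769193.

0.07692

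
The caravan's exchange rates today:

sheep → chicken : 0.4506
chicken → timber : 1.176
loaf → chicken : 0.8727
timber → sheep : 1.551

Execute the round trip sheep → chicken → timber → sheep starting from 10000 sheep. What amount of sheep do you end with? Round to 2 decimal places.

8218.84

10000 sheep × 0.4506 = 4506 chicken
4506 chicken × 1.176 = 5299.056 timber
5299.056 timber × 1.551 = 8218.835856 sheep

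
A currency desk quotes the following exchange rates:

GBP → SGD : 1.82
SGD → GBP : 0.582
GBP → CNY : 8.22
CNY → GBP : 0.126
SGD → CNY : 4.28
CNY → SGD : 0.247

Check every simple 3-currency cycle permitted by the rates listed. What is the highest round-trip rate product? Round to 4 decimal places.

GBP→CNY→SGD→GBP: 8.22 × 0.247 × 0.582 = 1.18166
GBP→SGD→CNY→GBP: 1.82 × 4.28 × 0.126 = 0.98149
Maximum is GBP→CNY→SGD→GBP at 1.1817; arbitrage exists.

1.1817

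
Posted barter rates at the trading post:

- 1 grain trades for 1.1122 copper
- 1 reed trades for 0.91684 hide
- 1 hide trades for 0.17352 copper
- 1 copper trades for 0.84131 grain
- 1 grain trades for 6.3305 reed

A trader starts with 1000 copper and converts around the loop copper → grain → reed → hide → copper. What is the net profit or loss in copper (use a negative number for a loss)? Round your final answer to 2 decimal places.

-152.70

1000 copper × 0.84131 = 841.31 grain
841.31 grain × 6.3305 = 5325.912955 reed
5325.912955 reed × 0.91684 = 4883.0100336622 hide
4883.0100336622 hide × 0.17352 = 847.299901041064944 copper
Net change: 847.299901041064944 − 1000 = -152.700098958935056 copper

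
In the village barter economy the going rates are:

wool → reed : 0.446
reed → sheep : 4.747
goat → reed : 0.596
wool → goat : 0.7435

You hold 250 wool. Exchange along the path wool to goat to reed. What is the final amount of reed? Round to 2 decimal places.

110.78

250 wool × 0.7435 = 185.875 goat
185.875 goat × 0.596 = 110.7815 reed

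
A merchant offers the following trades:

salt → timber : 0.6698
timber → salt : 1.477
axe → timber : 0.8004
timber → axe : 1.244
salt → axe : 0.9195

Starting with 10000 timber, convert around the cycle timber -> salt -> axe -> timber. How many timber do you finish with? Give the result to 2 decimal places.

10870.24

10000 timber × 1.477 = 14770 salt
14770 salt × 0.9195 = 13581.015 axe
13581.015 axe × 0.8004 = 10870.244406 timber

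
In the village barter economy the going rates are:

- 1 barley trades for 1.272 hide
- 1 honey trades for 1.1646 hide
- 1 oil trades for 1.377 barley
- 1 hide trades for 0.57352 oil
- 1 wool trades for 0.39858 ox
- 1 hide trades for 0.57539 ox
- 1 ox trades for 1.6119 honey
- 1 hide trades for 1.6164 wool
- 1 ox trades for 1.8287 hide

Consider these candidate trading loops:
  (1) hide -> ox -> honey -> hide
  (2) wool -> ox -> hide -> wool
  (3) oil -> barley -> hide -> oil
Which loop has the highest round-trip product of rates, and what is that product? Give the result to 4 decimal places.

(1) 0.57539 × 1.6119 × 1.1646 = 1.08013
(2) 0.39858 × 1.8287 × 1.6164 = 1.17817
(3) 1.377 × 1.272 × 0.57352 = 1.00455
Highest is cycle (2) at 1.1782 (>1, arbitrage).

1.1782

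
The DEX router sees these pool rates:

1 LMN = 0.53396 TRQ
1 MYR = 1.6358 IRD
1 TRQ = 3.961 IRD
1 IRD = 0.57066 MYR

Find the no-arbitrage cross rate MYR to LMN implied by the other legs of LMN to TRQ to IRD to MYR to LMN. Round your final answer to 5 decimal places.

0.82853

Known legs of the cycle: 0.53396 × 3.961 × 0.57066 = 1.2069547794696
For no arbitrage the full-cycle product must be 1, so the missing rate is 1 / 1.2069547794696 ≈ 0.8285315.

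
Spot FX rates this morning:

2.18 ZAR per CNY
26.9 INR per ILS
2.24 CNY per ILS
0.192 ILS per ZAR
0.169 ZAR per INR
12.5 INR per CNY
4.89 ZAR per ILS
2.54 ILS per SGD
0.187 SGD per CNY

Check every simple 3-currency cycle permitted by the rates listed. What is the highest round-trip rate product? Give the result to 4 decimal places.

1.0640

ILS→CNY→SGD→ILS: 2.24 × 0.187 × 2.54 = 1.06396
ZAR→ILS→CNY→ZAR: 0.192 × 2.24 × 2.18 = 0.93757
ZAR→ILS→INR→ZAR: 0.192 × 26.9 × 0.169 = 0.87285
Maximum is ILS→CNY→SGD→ILS at 1.0640; arbitrage exists.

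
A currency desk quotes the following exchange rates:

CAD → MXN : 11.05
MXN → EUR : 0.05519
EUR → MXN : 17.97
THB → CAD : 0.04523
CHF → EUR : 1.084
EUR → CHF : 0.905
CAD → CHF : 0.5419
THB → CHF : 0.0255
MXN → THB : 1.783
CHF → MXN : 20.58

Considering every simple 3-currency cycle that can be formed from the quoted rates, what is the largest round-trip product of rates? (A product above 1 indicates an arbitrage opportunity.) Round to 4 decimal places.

1.0279

CHF→MXN→EUR→CHF: 20.58 × 0.05519 × 0.905 = 1.02791
CHF→MXN→THB→CHF: 20.58 × 1.783 × 0.0255 = 0.93570
THB→CAD→MXN→THB: 0.04523 × 11.05 × 1.783 = 0.89113
Maximum is CHF→MXN→EUR→CHF at 1.0279; arbitrage exists.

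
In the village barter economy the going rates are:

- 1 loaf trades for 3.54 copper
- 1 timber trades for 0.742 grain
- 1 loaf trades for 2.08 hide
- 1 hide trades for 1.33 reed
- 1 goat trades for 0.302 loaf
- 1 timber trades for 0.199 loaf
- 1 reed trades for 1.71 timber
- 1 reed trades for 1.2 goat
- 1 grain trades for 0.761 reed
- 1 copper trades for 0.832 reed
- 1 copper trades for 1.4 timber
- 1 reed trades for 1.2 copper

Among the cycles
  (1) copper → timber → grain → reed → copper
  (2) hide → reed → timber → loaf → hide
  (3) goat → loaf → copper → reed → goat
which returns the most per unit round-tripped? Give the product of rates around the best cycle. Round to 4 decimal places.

1.0674

(1) 1.4 × 0.742 × 0.761 × 1.2 = 0.94863
(2) 1.33 × 1.71 × 0.199 × 2.08 = 0.94138
(3) 0.302 × 3.54 × 0.832 × 1.2 = 1.06737
Highest is cycle (3) at 1.0674 (>1, arbitrage).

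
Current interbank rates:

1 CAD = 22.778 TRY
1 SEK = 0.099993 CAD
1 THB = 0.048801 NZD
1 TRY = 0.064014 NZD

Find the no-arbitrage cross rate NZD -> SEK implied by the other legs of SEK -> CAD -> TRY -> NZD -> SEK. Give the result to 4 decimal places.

6.8587

Known legs of the cycle: 0.099993 × 22.778 × 0.064014 = 0.145800882423756
For no arbitrage the full-cycle product must be 1, so the missing rate is 1 / 0.145800882423756 ≈ 6.858669.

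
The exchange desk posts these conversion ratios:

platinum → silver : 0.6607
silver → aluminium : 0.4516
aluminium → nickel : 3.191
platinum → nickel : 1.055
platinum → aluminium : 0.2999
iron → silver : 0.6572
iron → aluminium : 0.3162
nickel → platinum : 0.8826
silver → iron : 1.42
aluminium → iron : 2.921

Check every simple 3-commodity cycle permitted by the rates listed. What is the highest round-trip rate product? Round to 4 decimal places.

aluminium→iron→silver→aluminium: 2.921 × 0.6572 × 0.4516 = 0.86693
platinum→aluminium→nickel→platinum: 0.2999 × 3.191 × 0.8826 = 0.84463
Maximum is aluminium→iron→silver→aluminium at 0.8669; no arbitrage — every cycle loses value.

0.8669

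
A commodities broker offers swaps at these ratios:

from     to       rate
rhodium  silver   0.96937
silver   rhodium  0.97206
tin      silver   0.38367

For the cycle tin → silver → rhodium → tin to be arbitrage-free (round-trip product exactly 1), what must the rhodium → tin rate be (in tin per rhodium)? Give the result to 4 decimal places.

2.6813

Known legs of the cycle: 0.38367 × 0.97206 = 0.3729502602
For no arbitrage the full-cycle product must be 1, so the missing rate is 1 / 0.3729502602 ≈ 2.681323.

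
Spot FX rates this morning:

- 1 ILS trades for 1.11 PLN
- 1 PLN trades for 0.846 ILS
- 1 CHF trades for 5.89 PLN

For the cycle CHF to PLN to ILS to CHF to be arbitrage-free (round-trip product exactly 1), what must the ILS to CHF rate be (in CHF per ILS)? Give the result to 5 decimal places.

0.20068

Known legs of the cycle: 5.89 × 0.846 = 4.98294
For no arbitrage the full-cycle product must be 1, so the missing rate is 1 / 4.98294 ≈ 0.2006847.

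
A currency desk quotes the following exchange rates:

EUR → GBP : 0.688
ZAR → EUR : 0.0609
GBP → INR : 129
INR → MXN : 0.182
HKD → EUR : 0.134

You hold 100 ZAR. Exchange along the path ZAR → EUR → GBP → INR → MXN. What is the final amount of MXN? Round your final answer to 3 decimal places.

98.371

100 ZAR × 0.0609 = 6.09 EUR
6.09 EUR × 0.688 = 4.18992 GBP
4.18992 GBP × 129 = 540.49968 INR
540.49968 INR × 0.182 = 98.37094176 MXN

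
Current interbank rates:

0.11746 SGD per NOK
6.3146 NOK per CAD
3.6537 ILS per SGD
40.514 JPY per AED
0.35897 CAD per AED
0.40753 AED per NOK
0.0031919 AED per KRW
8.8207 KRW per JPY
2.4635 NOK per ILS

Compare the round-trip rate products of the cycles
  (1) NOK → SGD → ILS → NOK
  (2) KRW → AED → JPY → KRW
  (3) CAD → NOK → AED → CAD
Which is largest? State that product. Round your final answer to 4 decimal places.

(1) 0.11746 × 3.6537 × 2.4635 = 1.05724
(2) 0.0031919 × 40.514 × 8.8207 = 1.14066
(3) 6.3146 × 0.40753 × 0.35897 = 0.92377
Highest is cycle (2) at 1.1407 (>1, arbitrage).

1.1407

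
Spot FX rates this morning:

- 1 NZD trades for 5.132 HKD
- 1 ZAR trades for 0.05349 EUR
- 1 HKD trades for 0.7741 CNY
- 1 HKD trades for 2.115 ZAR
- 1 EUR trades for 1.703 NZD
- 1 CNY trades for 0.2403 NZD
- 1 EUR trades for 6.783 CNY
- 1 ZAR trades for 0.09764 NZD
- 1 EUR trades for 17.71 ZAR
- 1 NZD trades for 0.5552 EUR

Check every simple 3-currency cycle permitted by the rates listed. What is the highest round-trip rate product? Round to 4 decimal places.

1.0598

ZAR→NZD→HKD→ZAR: 0.09764 × 5.132 × 2.115 = 1.05980
EUR→ZAR→NZD→EUR: 17.71 × 0.09764 × 0.5552 = 0.96005
CNY→NZD→HKD→CNY: 0.2403 × 5.132 × 0.7741 = 0.95464
CNY→NZD→EUR→CNY: 0.2403 × 0.5552 × 6.783 = 0.90495
Maximum is ZAR→NZD→HKD→ZAR at 1.0598; arbitrage exists.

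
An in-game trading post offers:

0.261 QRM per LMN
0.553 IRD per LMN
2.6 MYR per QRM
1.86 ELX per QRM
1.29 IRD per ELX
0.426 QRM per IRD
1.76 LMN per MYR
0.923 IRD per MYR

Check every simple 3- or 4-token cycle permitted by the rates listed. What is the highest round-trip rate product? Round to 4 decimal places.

1.1943

LMN→QRM→MYR→LMN: 0.261 × 2.6 × 1.76 = 1.19434
IRD→QRM→MYR→LMN→IRD: 0.426 × 2.6 × 1.76 × 0.553 = 1.07800
IRD→QRM→MYR→IRD: 0.426 × 2.6 × 0.923 = 1.02231
ELX→IRD→QRM→ELX: 1.29 × 0.426 × 1.86 = 1.02214
Maximum is LMN→QRM→MYR→LMN at 1.1943; arbitrage exists.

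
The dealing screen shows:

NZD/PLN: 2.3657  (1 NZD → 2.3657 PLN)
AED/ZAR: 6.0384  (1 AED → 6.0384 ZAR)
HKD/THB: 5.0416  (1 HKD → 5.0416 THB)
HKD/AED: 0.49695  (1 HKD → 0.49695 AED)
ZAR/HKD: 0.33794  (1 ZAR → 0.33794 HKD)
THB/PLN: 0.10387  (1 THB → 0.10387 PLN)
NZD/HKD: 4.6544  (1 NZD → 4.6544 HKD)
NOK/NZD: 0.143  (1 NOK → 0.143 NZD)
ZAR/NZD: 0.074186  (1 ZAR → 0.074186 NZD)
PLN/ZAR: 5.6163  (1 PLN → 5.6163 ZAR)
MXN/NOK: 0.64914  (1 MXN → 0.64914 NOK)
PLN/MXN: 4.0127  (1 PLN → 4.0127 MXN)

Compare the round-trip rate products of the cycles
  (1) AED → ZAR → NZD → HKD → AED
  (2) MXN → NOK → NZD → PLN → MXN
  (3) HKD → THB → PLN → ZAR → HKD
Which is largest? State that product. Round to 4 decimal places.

1.0361

(1) 6.0384 × 0.074186 × 4.6544 × 0.49695 = 1.03614
(2) 0.64914 × 0.143 × 2.3657 × 4.0127 = 0.88119
(3) 5.0416 × 0.10387 × 5.6163 × 0.33794 = 0.99391
Highest is cycle (1) at 1.0361 (>1, arbitrage).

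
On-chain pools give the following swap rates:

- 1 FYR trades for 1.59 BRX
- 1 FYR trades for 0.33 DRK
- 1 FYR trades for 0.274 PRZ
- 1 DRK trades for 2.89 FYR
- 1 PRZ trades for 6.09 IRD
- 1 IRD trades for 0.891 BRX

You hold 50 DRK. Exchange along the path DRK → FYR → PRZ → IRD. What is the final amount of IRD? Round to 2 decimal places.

50 DRK × 2.89 = 144.5 FYR
144.5 FYR × 0.274 = 39.593 PRZ
39.593 PRZ × 6.09 = 241.12137 IRD

241.12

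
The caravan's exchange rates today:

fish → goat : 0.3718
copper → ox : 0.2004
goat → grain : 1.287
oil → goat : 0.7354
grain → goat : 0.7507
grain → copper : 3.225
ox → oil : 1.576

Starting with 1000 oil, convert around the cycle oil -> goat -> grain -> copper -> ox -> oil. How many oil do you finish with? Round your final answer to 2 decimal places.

964.02

1000 oil × 0.7354 = 735.4 goat
735.4 goat × 1.287 = 946.4598 grain
946.4598 grain × 3.225 = 3052.332855 copper
3052.332855 copper × 0.2004 = 611.687504142 ox
611.687504142 ox × 1.576 = 964.019506527792 oil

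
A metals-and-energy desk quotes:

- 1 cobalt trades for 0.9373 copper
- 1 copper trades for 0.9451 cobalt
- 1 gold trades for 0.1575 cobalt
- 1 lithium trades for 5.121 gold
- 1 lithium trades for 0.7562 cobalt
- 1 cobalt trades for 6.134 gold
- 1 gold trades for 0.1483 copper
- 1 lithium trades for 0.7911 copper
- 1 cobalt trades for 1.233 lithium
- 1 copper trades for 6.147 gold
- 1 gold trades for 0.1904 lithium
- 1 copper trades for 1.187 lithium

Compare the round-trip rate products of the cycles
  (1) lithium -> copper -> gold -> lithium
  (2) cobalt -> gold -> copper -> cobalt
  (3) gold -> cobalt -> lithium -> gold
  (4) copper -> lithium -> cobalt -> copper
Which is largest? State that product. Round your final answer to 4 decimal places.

0.9945

(1) 0.7911 × 6.147 × 0.1904 = 0.92589
(2) 6.134 × 0.1483 × 0.9451 = 0.85973
(3) 0.1575 × 1.233 × 5.121 = 0.99449
(4) 1.187 × 0.7562 × 0.9373 = 0.84133
Highest is cycle (3) at 0.9945 (≤1, no arbitrage).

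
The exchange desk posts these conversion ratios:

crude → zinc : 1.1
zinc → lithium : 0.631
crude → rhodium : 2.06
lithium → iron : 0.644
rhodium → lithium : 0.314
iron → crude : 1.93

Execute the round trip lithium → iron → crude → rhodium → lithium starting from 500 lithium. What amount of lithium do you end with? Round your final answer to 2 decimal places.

401.99

500 lithium × 0.644 = 322 iron
322 iron × 1.93 = 621.46 crude
621.46 crude × 2.06 = 1280.2076 rhodium
1280.2076 rhodium × 0.314 = 401.9851864 lithium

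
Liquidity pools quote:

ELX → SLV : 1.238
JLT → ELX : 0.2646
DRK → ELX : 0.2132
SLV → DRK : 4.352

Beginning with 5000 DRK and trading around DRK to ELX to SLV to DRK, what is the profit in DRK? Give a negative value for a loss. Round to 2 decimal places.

743.37

5000 DRK × 0.2132 = 1066 ELX
1066 ELX × 1.238 = 1319.708 SLV
1319.708 SLV × 4.352 = 5743.369216 DRK
Net change: 5743.369216 − 5000 = 743.369216 DRK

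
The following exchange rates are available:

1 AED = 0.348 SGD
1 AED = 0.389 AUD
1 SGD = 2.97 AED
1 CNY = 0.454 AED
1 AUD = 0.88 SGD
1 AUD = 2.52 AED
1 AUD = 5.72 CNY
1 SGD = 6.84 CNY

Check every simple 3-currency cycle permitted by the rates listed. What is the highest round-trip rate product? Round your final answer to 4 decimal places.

CNY→AED→SGD→CNY: 0.454 × 0.348 × 6.84 = 1.08067
AED→AUD→SGD→AED: 0.389 × 0.88 × 2.97 = 1.01669
CNY→AED→AUD→CNY: 0.454 × 0.389 × 5.72 = 1.01019
Maximum is CNY→AED→SGD→CNY at 1.0807; arbitrage exists.

1.0807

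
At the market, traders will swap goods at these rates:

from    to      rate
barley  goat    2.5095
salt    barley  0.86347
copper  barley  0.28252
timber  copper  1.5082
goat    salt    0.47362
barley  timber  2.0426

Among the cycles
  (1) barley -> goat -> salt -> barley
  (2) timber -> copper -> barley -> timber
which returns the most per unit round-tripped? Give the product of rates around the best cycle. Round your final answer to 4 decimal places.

(1) 2.5095 × 0.47362 × 0.86347 = 1.02628
(2) 1.5082 × 0.28252 × 2.0426 = 0.87035
Highest is cycle (1) at 1.0263 (>1, arbitrage).

1.0263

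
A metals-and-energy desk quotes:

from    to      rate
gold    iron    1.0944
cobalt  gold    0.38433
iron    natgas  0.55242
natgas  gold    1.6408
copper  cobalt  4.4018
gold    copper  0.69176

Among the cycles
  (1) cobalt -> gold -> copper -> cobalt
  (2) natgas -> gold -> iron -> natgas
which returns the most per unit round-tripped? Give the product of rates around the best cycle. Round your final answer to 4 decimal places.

(1) 0.38433 × 0.69176 × 4.4018 = 1.17028
(2) 1.6408 × 1.0944 × 0.55242 = 0.99198
Highest is cycle (1) at 1.1703 (>1, arbitrage).

1.1703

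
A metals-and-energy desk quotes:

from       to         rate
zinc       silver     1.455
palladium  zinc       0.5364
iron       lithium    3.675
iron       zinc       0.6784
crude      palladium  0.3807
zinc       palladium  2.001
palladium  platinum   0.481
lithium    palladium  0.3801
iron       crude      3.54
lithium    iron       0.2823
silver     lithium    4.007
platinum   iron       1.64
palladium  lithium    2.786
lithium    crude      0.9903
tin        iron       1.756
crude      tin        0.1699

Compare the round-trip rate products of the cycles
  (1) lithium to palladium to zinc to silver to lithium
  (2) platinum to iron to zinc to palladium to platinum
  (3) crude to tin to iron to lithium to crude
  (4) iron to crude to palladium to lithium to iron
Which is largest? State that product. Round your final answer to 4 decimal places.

1.1887

(1) 0.3801 × 0.5364 × 1.455 × 4.007 = 1.18869
(2) 1.64 × 0.6784 × 2.001 × 0.481 = 1.07083
(3) 0.1699 × 1.756 × 3.675 × 0.9903 = 1.08578
(4) 3.54 × 0.3807 × 2.786 × 0.2823 = 1.05993
Highest is cycle (1) at 1.1887 (>1, arbitrage).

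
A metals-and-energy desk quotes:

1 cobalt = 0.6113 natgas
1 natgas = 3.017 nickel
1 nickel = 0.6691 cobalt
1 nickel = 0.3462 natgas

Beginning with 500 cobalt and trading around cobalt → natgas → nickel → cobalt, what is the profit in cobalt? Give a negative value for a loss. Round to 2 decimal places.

117.01

500 cobalt × 0.6113 = 305.65 natgas
305.65 natgas × 3.017 = 922.14605 nickel
922.14605 nickel × 0.6691 = 617.007922055 cobalt
Net change: 617.007922055 − 500 = 117.007922055 cobalt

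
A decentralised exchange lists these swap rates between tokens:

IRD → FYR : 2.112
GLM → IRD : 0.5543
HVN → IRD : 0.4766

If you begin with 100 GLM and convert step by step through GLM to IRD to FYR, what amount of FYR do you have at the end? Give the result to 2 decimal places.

100 GLM × 0.5543 = 55.43 IRD
55.43 IRD × 2.112 = 117.06816 FYR

117.07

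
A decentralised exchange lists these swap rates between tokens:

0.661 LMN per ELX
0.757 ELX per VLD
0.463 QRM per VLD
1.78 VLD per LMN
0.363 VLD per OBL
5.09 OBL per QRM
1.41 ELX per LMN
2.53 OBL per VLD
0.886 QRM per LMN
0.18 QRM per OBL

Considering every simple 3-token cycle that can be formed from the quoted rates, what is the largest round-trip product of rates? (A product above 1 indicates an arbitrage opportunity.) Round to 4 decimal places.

0.8907

VLD→ELX→LMN→VLD: 0.757 × 0.661 × 1.78 = 0.89067
VLD→QRM→OBL→VLD: 0.463 × 5.09 × 0.363 = 0.85547
Maximum is VLD→ELX→LMN→VLD at 0.8907; no arbitrage — every cycle loses value.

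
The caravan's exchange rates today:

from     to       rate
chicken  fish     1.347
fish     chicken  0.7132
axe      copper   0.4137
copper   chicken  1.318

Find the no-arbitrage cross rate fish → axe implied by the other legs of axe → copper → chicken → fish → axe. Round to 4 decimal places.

Known legs of the cycle: 0.4137 × 1.318 × 1.347 = 0.7344606402
For no arbitrage the full-cycle product must be 1, so the missing rate is 1 / 0.7344606402 ≈ 1.361543.

1.3615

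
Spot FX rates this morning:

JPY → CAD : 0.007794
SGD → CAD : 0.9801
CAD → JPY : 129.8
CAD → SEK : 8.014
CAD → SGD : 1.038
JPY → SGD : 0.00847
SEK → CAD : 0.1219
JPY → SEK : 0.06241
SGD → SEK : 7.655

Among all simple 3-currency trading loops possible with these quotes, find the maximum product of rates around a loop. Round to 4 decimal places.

1.0775

SGD→CAD→JPY→SGD: 0.9801 × 129.8 × 0.00847 = 1.07753
CAD→JPY→SEK→CAD: 129.8 × 0.06241 × 0.1219 = 0.98749
SGD→SEK→CAD→SGD: 7.655 × 0.1219 × 1.038 = 0.96860
Maximum is SGD→CAD→JPY→SGD at 1.0775; arbitrage exists.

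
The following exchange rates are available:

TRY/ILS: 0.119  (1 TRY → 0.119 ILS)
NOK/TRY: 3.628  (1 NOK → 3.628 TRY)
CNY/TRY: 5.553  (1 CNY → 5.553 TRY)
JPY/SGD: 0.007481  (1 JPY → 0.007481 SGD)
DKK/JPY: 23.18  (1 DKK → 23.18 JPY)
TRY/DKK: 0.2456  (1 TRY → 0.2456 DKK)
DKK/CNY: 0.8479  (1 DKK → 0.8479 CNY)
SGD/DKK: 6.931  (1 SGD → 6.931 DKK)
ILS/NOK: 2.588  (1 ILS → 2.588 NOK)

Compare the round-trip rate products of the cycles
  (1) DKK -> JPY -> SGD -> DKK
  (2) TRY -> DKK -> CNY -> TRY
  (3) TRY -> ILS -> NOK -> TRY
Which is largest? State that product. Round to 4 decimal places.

(1) 23.18 × 0.007481 × 6.931 = 1.20190
(2) 0.2456 × 0.8479 × 5.553 = 1.15638
(3) 0.119 × 2.588 × 3.628 = 1.11732
Highest is cycle (1) at 1.2019 (>1, arbitrage).

1.2019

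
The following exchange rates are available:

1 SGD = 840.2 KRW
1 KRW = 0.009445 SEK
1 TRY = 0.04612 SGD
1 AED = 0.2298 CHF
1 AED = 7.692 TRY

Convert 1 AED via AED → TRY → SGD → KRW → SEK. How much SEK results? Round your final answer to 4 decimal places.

2.8152

1 AED × 7.692 = 7.692 TRY
7.692 TRY × 0.04612 = 0.35475504 SGD
0.35475504 SGD × 840.2 = 298.065184608 KRW
298.065184608 KRW × 0.009445 = 2.81522566862256 SEK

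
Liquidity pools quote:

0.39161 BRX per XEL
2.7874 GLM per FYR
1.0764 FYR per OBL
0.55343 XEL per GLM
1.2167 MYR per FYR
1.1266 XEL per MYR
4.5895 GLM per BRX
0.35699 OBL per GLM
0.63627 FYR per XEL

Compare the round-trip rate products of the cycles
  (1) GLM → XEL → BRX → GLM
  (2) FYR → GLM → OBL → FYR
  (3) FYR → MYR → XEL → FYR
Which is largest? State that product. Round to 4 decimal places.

(1) 0.55343 × 0.39161 × 4.5895 = 0.99468
(2) 2.7874 × 0.35699 × 1.0764 = 1.07110
(3) 1.2167 × 1.1266 × 0.63627 = 0.87216
Highest is cycle (2) at 1.0711 (>1, arbitrage).

1.0711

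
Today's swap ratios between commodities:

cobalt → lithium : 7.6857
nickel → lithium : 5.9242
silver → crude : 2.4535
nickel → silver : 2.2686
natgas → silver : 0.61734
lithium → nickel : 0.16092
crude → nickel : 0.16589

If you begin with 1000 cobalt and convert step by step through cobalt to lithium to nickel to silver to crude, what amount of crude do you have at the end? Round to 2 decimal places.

6883.95

1000 cobalt × 7.6857 = 7685.7 lithium
7685.7 lithium × 0.16092 = 1236.782844 nickel
1236.782844 nickel × 2.2686 = 2805.7655598984 silver
2805.7655598984 silver × 2.4535 = 6883.9458012107244 crude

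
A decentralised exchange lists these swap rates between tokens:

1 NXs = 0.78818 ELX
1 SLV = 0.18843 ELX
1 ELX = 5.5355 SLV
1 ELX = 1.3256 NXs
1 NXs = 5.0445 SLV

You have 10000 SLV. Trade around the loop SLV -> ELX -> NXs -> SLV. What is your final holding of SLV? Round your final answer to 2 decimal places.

10000 SLV × 0.18843 = 1884.3 ELX
1884.3 ELX × 1.3256 = 2497.82808 NXs
2497.82808 NXs × 5.0445 = 12600.29374956 SLV

12600.29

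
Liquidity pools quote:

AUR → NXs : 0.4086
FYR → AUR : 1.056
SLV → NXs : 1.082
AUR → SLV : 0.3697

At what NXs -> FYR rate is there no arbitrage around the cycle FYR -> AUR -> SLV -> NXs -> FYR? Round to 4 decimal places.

Known legs of the cycle: 1.056 × 0.3697 × 1.082 = 0.4224162624
For no arbitrage the full-cycle product must be 1, so the missing rate is 1 / 0.4224162624 ≈ 2.367333.

2.3673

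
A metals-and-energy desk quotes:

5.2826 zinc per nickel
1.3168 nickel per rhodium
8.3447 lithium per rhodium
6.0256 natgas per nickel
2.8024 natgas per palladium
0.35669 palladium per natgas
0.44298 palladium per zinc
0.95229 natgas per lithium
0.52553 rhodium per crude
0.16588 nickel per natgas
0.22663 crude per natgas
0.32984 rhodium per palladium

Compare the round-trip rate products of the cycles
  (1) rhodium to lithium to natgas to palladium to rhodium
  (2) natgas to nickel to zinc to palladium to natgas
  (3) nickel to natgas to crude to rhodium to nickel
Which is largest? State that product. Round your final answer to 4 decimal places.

1.0878

(1) 8.3447 × 0.95229 × 0.35669 × 0.32984 = 0.93492
(2) 0.16588 × 5.2826 × 0.44298 × 2.8024 = 1.08782
(3) 6.0256 × 0.22663 × 0.52553 × 1.3168 = 0.94501
Highest is cycle (2) at 1.0878 (>1, arbitrage).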